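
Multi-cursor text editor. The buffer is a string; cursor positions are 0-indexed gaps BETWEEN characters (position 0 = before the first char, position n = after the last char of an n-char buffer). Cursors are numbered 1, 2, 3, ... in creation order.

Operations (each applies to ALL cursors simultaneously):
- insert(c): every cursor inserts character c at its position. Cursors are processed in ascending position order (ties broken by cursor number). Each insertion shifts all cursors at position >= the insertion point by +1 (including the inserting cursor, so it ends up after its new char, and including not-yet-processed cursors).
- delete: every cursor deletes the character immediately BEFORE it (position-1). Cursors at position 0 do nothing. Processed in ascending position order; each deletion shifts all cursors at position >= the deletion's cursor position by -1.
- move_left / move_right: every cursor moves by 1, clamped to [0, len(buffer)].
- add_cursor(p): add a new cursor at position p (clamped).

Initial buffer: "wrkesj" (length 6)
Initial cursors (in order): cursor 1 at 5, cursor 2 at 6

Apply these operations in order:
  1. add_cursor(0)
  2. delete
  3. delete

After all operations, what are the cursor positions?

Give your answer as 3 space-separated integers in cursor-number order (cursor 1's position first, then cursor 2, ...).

After op 1 (add_cursor(0)): buffer="wrkesj" (len 6), cursors c3@0 c1@5 c2@6, authorship ......
After op 2 (delete): buffer="wrke" (len 4), cursors c3@0 c1@4 c2@4, authorship ....
After op 3 (delete): buffer="wr" (len 2), cursors c3@0 c1@2 c2@2, authorship ..

Answer: 2 2 0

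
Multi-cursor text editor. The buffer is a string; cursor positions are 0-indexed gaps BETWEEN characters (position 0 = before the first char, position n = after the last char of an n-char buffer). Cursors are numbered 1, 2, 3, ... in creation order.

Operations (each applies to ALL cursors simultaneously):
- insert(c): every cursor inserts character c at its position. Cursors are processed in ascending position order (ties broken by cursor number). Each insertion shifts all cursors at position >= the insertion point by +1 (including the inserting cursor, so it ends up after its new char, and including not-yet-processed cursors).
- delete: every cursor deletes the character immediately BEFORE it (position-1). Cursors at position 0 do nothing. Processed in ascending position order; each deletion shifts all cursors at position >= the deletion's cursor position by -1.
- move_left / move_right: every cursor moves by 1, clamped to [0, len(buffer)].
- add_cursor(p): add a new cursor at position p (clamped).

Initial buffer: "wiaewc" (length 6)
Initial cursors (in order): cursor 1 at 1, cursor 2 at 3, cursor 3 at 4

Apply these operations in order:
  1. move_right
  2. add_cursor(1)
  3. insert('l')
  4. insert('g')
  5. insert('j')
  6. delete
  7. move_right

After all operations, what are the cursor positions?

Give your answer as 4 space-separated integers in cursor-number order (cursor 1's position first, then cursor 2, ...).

After op 1 (move_right): buffer="wiaewc" (len 6), cursors c1@2 c2@4 c3@5, authorship ......
After op 2 (add_cursor(1)): buffer="wiaewc" (len 6), cursors c4@1 c1@2 c2@4 c3@5, authorship ......
After op 3 (insert('l')): buffer="wlilaelwlc" (len 10), cursors c4@2 c1@4 c2@7 c3@9, authorship .4.1..2.3.
After op 4 (insert('g')): buffer="wlgilgaelgwlgc" (len 14), cursors c4@3 c1@6 c2@10 c3@13, authorship .44.11..22.33.
After op 5 (insert('j')): buffer="wlgjilgjaelgjwlgjc" (len 18), cursors c4@4 c1@8 c2@13 c3@17, authorship .444.111..222.333.
After op 6 (delete): buffer="wlgilgaelgwlgc" (len 14), cursors c4@3 c1@6 c2@10 c3@13, authorship .44.11..22.33.
After op 7 (move_right): buffer="wlgilgaelgwlgc" (len 14), cursors c4@4 c1@7 c2@11 c3@14, authorship .44.11..22.33.

Answer: 7 11 14 4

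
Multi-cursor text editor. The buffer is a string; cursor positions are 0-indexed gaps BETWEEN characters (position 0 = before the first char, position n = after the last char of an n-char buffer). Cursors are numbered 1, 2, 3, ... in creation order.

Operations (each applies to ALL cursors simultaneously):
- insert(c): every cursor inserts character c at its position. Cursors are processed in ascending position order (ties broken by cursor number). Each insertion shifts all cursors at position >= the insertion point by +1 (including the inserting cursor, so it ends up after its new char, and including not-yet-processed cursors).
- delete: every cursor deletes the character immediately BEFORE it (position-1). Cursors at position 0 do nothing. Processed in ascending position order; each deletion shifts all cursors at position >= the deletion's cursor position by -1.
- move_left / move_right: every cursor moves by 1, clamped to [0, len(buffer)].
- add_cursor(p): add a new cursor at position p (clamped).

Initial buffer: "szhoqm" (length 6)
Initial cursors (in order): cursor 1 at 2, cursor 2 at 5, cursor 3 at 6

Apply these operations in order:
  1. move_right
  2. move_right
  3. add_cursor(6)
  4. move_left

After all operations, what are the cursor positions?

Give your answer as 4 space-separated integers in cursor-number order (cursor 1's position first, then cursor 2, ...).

After op 1 (move_right): buffer="szhoqm" (len 6), cursors c1@3 c2@6 c3@6, authorship ......
After op 2 (move_right): buffer="szhoqm" (len 6), cursors c1@4 c2@6 c3@6, authorship ......
After op 3 (add_cursor(6)): buffer="szhoqm" (len 6), cursors c1@4 c2@6 c3@6 c4@6, authorship ......
After op 4 (move_left): buffer="szhoqm" (len 6), cursors c1@3 c2@5 c3@5 c4@5, authorship ......

Answer: 3 5 5 5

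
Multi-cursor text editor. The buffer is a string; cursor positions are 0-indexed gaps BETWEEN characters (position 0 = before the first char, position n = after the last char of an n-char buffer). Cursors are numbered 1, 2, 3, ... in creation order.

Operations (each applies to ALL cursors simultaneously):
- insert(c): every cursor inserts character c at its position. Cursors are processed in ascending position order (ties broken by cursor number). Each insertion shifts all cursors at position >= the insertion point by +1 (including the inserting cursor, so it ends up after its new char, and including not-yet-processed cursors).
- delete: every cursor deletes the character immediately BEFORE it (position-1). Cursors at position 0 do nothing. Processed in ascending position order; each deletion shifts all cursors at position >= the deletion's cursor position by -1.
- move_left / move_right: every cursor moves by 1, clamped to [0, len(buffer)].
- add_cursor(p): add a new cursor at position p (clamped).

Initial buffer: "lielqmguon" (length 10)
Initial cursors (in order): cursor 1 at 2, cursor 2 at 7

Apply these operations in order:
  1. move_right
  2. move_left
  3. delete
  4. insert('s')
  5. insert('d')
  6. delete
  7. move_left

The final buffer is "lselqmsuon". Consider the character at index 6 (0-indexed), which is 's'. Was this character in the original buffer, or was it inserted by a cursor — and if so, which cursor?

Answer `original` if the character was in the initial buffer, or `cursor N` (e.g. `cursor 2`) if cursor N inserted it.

Answer: cursor 2

Derivation:
After op 1 (move_right): buffer="lielqmguon" (len 10), cursors c1@3 c2@8, authorship ..........
After op 2 (move_left): buffer="lielqmguon" (len 10), cursors c1@2 c2@7, authorship ..........
After op 3 (delete): buffer="lelqmuon" (len 8), cursors c1@1 c2@5, authorship ........
After op 4 (insert('s')): buffer="lselqmsuon" (len 10), cursors c1@2 c2@7, authorship .1....2...
After op 5 (insert('d')): buffer="lsdelqmsduon" (len 12), cursors c1@3 c2@9, authorship .11....22...
After op 6 (delete): buffer="lselqmsuon" (len 10), cursors c1@2 c2@7, authorship .1....2...
After op 7 (move_left): buffer="lselqmsuon" (len 10), cursors c1@1 c2@6, authorship .1....2...
Authorship (.=original, N=cursor N): . 1 . . . . 2 . . .
Index 6: author = 2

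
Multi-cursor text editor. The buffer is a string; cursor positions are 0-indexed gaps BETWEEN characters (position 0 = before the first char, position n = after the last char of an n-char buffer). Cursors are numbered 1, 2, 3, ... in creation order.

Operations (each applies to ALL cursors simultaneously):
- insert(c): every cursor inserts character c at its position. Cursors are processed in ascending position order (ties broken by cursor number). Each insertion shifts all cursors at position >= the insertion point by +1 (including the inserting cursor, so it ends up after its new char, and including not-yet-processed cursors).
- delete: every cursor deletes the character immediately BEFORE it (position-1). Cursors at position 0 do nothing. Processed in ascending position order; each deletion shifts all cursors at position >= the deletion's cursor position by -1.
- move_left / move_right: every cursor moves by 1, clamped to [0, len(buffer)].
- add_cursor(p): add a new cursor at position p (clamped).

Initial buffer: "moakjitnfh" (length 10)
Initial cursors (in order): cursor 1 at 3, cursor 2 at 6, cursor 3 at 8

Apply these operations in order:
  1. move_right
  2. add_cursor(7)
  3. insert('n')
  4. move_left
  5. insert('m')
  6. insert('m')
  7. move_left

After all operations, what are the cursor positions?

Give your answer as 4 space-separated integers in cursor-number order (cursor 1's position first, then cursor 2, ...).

Answer: 5 14 19 14

Derivation:
After op 1 (move_right): buffer="moakjitnfh" (len 10), cursors c1@4 c2@7 c3@9, authorship ..........
After op 2 (add_cursor(7)): buffer="moakjitnfh" (len 10), cursors c1@4 c2@7 c4@7 c3@9, authorship ..........
After op 3 (insert('n')): buffer="moaknjitnnnfnh" (len 14), cursors c1@5 c2@10 c4@10 c3@13, authorship ....1...24..3.
After op 4 (move_left): buffer="moaknjitnnnfnh" (len 14), cursors c1@4 c2@9 c4@9 c3@12, authorship ....1...24..3.
After op 5 (insert('m')): buffer="moakmnjitnmmnnfmnh" (len 18), cursors c1@5 c2@12 c4@12 c3@16, authorship ....11...2244..33.
After op 6 (insert('m')): buffer="moakmmnjitnmmmmnnfmmnh" (len 22), cursors c1@6 c2@15 c4@15 c3@20, authorship ....111...224244..333.
After op 7 (move_left): buffer="moakmmnjitnmmmmnnfmmnh" (len 22), cursors c1@5 c2@14 c4@14 c3@19, authorship ....111...224244..333.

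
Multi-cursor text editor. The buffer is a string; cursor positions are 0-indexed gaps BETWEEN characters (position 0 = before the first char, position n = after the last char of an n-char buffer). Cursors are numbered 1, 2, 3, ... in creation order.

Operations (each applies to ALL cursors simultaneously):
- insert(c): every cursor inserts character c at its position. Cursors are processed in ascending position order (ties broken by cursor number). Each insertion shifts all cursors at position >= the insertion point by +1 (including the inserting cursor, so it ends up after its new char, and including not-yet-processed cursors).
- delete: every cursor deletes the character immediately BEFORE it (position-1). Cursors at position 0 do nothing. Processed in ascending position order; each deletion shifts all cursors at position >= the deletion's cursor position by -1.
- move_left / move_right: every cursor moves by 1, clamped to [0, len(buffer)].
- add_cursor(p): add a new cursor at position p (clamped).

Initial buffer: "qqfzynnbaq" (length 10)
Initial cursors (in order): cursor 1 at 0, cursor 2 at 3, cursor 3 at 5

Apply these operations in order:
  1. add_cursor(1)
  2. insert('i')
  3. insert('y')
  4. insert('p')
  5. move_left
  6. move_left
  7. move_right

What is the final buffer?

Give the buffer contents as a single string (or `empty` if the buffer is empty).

After op 1 (add_cursor(1)): buffer="qqfzynnbaq" (len 10), cursors c1@0 c4@1 c2@3 c3@5, authorship ..........
After op 2 (insert('i')): buffer="iqiqfizyinnbaq" (len 14), cursors c1@1 c4@3 c2@6 c3@9, authorship 1.4..2..3.....
After op 3 (insert('y')): buffer="iyqiyqfiyzyiynnbaq" (len 18), cursors c1@2 c4@5 c2@9 c3@13, authorship 11.44..22..33.....
After op 4 (insert('p')): buffer="iypqiypqfiypzyiypnnbaq" (len 22), cursors c1@3 c4@7 c2@12 c3@17, authorship 111.444..222..333.....
After op 5 (move_left): buffer="iypqiypqfiypzyiypnnbaq" (len 22), cursors c1@2 c4@6 c2@11 c3@16, authorship 111.444..222..333.....
After op 6 (move_left): buffer="iypqiypqfiypzyiypnnbaq" (len 22), cursors c1@1 c4@5 c2@10 c3@15, authorship 111.444..222..333.....
After op 7 (move_right): buffer="iypqiypqfiypzyiypnnbaq" (len 22), cursors c1@2 c4@6 c2@11 c3@16, authorship 111.444..222..333.....

Answer: iypqiypqfiypzyiypnnbaq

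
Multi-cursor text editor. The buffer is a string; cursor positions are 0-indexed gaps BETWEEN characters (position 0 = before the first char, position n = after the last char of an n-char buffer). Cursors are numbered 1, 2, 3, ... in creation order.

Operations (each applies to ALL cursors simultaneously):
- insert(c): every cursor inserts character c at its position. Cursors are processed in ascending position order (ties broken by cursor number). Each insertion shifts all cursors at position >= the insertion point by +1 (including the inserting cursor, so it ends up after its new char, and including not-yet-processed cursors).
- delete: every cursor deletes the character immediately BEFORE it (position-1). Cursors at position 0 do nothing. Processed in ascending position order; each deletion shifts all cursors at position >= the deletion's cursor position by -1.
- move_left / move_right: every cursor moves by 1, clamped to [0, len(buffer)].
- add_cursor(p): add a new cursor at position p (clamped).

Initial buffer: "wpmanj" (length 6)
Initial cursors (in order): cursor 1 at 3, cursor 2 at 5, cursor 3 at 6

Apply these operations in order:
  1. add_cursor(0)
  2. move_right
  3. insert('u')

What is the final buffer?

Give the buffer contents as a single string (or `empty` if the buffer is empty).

After op 1 (add_cursor(0)): buffer="wpmanj" (len 6), cursors c4@0 c1@3 c2@5 c3@6, authorship ......
After op 2 (move_right): buffer="wpmanj" (len 6), cursors c4@1 c1@4 c2@6 c3@6, authorship ......
After op 3 (insert('u')): buffer="wupmaunjuu" (len 10), cursors c4@2 c1@6 c2@10 c3@10, authorship .4...1..23

Answer: wupmaunjuu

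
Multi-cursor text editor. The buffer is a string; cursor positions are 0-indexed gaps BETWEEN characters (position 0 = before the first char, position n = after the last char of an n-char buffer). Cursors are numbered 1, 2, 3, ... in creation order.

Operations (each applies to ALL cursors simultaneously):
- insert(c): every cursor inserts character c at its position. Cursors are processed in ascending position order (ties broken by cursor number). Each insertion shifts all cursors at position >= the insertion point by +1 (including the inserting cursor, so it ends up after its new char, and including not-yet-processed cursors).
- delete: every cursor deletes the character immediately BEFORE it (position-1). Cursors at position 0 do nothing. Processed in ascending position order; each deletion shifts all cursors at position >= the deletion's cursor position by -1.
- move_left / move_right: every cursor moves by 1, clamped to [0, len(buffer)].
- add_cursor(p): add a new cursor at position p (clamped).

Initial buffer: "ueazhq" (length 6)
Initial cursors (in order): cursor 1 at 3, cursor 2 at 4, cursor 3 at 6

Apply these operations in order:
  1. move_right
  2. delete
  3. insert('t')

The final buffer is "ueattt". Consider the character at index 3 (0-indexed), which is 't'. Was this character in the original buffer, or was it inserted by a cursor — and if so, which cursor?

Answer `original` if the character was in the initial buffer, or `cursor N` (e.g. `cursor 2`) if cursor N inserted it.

After op 1 (move_right): buffer="ueazhq" (len 6), cursors c1@4 c2@5 c3@6, authorship ......
After op 2 (delete): buffer="uea" (len 3), cursors c1@3 c2@3 c3@3, authorship ...
After op 3 (insert('t')): buffer="ueattt" (len 6), cursors c1@6 c2@6 c3@6, authorship ...123
Authorship (.=original, N=cursor N): . . . 1 2 3
Index 3: author = 1

Answer: cursor 1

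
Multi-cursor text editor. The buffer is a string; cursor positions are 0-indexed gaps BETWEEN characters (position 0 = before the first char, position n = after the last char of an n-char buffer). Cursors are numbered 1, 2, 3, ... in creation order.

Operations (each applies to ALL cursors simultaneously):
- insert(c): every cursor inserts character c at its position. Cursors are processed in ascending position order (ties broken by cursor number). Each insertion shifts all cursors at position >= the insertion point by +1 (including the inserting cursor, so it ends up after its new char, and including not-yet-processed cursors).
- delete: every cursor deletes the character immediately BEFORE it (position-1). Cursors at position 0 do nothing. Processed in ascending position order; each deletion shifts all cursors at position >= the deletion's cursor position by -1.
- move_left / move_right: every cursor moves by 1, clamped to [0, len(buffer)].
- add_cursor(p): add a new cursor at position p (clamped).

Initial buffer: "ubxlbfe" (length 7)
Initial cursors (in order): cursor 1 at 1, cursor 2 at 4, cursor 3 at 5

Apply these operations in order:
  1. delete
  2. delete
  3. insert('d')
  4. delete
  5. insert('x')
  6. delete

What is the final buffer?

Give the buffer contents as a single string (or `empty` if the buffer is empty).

After op 1 (delete): buffer="bxfe" (len 4), cursors c1@0 c2@2 c3@2, authorship ....
After op 2 (delete): buffer="fe" (len 2), cursors c1@0 c2@0 c3@0, authorship ..
After op 3 (insert('d')): buffer="dddfe" (len 5), cursors c1@3 c2@3 c3@3, authorship 123..
After op 4 (delete): buffer="fe" (len 2), cursors c1@0 c2@0 c3@0, authorship ..
After op 5 (insert('x')): buffer="xxxfe" (len 5), cursors c1@3 c2@3 c3@3, authorship 123..
After op 6 (delete): buffer="fe" (len 2), cursors c1@0 c2@0 c3@0, authorship ..

Answer: fe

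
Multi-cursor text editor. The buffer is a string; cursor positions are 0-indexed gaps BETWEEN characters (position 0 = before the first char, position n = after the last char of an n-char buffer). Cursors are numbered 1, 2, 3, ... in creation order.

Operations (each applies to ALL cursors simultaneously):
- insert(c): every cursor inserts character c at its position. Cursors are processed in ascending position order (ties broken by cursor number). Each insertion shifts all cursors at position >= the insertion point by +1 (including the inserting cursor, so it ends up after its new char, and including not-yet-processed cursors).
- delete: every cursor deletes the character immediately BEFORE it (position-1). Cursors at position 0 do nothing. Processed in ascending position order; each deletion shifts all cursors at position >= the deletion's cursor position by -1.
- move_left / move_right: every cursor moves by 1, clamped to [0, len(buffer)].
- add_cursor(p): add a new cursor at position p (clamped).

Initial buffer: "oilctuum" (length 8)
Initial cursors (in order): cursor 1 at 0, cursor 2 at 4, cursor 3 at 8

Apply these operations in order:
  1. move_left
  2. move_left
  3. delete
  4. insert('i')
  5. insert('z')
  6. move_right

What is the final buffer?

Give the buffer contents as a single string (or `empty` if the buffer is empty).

Answer: izoizlctizum

Derivation:
After op 1 (move_left): buffer="oilctuum" (len 8), cursors c1@0 c2@3 c3@7, authorship ........
After op 2 (move_left): buffer="oilctuum" (len 8), cursors c1@0 c2@2 c3@6, authorship ........
After op 3 (delete): buffer="olctum" (len 6), cursors c1@0 c2@1 c3@4, authorship ......
After op 4 (insert('i')): buffer="ioilctium" (len 9), cursors c1@1 c2@3 c3@7, authorship 1.2...3..
After op 5 (insert('z')): buffer="izoizlctizum" (len 12), cursors c1@2 c2@5 c3@10, authorship 11.22...33..
After op 6 (move_right): buffer="izoizlctizum" (len 12), cursors c1@3 c2@6 c3@11, authorship 11.22...33..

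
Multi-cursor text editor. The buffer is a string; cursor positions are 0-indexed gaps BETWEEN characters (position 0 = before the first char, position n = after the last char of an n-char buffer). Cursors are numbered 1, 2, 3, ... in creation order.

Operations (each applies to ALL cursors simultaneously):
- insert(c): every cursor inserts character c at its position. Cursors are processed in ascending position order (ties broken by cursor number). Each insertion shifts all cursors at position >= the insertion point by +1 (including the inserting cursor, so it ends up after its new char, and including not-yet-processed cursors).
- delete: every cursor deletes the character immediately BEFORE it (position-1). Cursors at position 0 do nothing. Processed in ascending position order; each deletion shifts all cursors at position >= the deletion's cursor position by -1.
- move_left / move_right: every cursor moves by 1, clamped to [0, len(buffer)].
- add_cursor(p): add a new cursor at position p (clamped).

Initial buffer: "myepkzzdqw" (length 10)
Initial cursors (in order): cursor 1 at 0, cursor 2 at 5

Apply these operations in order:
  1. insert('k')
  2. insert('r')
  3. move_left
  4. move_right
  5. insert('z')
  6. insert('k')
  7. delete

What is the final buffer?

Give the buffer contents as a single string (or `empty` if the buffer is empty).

Answer: krzmyepkkrzzzdqw

Derivation:
After op 1 (insert('k')): buffer="kmyepkkzzdqw" (len 12), cursors c1@1 c2@7, authorship 1.....2.....
After op 2 (insert('r')): buffer="krmyepkkrzzdqw" (len 14), cursors c1@2 c2@9, authorship 11.....22.....
After op 3 (move_left): buffer="krmyepkkrzzdqw" (len 14), cursors c1@1 c2@8, authorship 11.....22.....
After op 4 (move_right): buffer="krmyepkkrzzdqw" (len 14), cursors c1@2 c2@9, authorship 11.....22.....
After op 5 (insert('z')): buffer="krzmyepkkrzzzdqw" (len 16), cursors c1@3 c2@11, authorship 111.....222.....
After op 6 (insert('k')): buffer="krzkmyepkkrzkzzdqw" (len 18), cursors c1@4 c2@13, authorship 1111.....2222.....
After op 7 (delete): buffer="krzmyepkkrzzzdqw" (len 16), cursors c1@3 c2@11, authorship 111.....222.....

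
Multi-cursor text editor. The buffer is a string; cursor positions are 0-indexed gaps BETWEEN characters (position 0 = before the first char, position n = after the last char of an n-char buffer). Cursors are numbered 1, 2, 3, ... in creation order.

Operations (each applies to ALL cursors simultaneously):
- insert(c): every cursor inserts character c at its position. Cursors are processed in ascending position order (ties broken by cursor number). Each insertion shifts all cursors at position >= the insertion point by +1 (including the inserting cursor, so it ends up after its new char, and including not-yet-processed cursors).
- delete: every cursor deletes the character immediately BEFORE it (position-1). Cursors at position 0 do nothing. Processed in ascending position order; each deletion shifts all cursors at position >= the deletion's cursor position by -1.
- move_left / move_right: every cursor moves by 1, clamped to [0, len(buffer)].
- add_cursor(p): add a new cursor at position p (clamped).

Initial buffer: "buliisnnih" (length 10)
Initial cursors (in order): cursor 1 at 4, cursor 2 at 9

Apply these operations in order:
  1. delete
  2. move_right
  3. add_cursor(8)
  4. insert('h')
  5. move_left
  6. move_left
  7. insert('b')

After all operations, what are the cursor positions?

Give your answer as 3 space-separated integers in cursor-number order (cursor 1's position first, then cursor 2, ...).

Answer: 4 12 12

Derivation:
After op 1 (delete): buffer="bulisnnh" (len 8), cursors c1@3 c2@7, authorship ........
After op 2 (move_right): buffer="bulisnnh" (len 8), cursors c1@4 c2@8, authorship ........
After op 3 (add_cursor(8)): buffer="bulisnnh" (len 8), cursors c1@4 c2@8 c3@8, authorship ........
After op 4 (insert('h')): buffer="bulihsnnhhh" (len 11), cursors c1@5 c2@11 c3@11, authorship ....1....23
After op 5 (move_left): buffer="bulihsnnhhh" (len 11), cursors c1@4 c2@10 c3@10, authorship ....1....23
After op 6 (move_left): buffer="bulihsnnhhh" (len 11), cursors c1@3 c2@9 c3@9, authorship ....1....23
After op 7 (insert('b')): buffer="bulbihsnnhbbhh" (len 14), cursors c1@4 c2@12 c3@12, authorship ...1.1....2323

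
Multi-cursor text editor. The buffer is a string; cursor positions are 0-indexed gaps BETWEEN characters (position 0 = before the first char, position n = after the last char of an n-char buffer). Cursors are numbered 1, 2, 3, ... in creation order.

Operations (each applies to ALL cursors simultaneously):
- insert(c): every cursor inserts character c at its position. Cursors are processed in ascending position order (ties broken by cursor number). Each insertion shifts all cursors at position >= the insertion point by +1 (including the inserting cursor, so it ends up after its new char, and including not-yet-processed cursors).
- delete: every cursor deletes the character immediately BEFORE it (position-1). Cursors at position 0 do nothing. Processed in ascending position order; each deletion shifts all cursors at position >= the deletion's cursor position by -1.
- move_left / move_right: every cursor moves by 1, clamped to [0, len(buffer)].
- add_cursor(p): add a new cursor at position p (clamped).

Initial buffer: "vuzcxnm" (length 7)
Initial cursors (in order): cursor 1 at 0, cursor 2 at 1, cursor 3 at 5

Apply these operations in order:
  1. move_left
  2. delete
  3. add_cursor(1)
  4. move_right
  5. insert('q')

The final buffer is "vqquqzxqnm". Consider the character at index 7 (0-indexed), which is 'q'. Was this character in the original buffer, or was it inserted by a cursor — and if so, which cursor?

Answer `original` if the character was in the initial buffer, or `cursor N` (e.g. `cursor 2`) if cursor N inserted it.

Answer: cursor 3

Derivation:
After op 1 (move_left): buffer="vuzcxnm" (len 7), cursors c1@0 c2@0 c3@4, authorship .......
After op 2 (delete): buffer="vuzxnm" (len 6), cursors c1@0 c2@0 c3@3, authorship ......
After op 3 (add_cursor(1)): buffer="vuzxnm" (len 6), cursors c1@0 c2@0 c4@1 c3@3, authorship ......
After op 4 (move_right): buffer="vuzxnm" (len 6), cursors c1@1 c2@1 c4@2 c3@4, authorship ......
After op 5 (insert('q')): buffer="vqquqzxqnm" (len 10), cursors c1@3 c2@3 c4@5 c3@8, authorship .12.4..3..
Authorship (.=original, N=cursor N): . 1 2 . 4 . . 3 . .
Index 7: author = 3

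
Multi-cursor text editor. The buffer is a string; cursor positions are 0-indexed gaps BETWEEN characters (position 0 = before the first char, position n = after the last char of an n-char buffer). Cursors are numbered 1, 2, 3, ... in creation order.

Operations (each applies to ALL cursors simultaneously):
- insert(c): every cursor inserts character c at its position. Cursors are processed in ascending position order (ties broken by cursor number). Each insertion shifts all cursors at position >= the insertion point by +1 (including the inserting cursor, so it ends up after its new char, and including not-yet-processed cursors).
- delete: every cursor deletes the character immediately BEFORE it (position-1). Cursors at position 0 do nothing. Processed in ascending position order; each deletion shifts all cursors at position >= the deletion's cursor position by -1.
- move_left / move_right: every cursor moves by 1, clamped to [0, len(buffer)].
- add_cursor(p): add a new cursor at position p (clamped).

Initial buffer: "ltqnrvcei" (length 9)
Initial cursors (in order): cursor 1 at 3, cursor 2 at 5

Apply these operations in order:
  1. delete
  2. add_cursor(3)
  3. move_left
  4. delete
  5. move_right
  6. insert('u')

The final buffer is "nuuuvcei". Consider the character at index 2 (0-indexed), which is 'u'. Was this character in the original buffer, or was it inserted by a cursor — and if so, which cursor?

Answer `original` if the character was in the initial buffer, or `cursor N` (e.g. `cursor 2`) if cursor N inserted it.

After op 1 (delete): buffer="ltnvcei" (len 7), cursors c1@2 c2@3, authorship .......
After op 2 (add_cursor(3)): buffer="ltnvcei" (len 7), cursors c1@2 c2@3 c3@3, authorship .......
After op 3 (move_left): buffer="ltnvcei" (len 7), cursors c1@1 c2@2 c3@2, authorship .......
After op 4 (delete): buffer="nvcei" (len 5), cursors c1@0 c2@0 c3@0, authorship .....
After op 5 (move_right): buffer="nvcei" (len 5), cursors c1@1 c2@1 c3@1, authorship .....
After op 6 (insert('u')): buffer="nuuuvcei" (len 8), cursors c1@4 c2@4 c3@4, authorship .123....
Authorship (.=original, N=cursor N): . 1 2 3 . . . .
Index 2: author = 2

Answer: cursor 2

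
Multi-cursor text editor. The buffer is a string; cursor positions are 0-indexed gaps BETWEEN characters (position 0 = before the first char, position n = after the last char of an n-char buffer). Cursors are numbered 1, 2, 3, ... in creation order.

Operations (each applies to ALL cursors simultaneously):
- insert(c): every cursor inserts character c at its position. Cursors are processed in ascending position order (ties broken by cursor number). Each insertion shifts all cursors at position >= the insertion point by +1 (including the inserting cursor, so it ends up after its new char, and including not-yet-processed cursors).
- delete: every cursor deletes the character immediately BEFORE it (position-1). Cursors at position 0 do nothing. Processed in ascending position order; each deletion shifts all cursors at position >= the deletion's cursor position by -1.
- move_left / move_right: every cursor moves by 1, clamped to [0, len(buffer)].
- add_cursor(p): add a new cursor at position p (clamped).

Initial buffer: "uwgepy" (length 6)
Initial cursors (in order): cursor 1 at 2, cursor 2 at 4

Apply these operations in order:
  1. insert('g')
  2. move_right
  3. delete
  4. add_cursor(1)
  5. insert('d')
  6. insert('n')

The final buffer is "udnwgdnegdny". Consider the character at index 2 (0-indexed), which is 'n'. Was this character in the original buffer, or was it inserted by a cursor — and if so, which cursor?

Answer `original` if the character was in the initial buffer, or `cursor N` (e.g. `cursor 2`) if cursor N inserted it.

After op 1 (insert('g')): buffer="uwggegpy" (len 8), cursors c1@3 c2@6, authorship ..1..2..
After op 2 (move_right): buffer="uwggegpy" (len 8), cursors c1@4 c2@7, authorship ..1..2..
After op 3 (delete): buffer="uwgegy" (len 6), cursors c1@3 c2@5, authorship ..1.2.
After op 4 (add_cursor(1)): buffer="uwgegy" (len 6), cursors c3@1 c1@3 c2@5, authorship ..1.2.
After op 5 (insert('d')): buffer="udwgdegdy" (len 9), cursors c3@2 c1@5 c2@8, authorship .3.11.22.
After op 6 (insert('n')): buffer="udnwgdnegdny" (len 12), cursors c3@3 c1@7 c2@11, authorship .33.111.222.
Authorship (.=original, N=cursor N): . 3 3 . 1 1 1 . 2 2 2 .
Index 2: author = 3

Answer: cursor 3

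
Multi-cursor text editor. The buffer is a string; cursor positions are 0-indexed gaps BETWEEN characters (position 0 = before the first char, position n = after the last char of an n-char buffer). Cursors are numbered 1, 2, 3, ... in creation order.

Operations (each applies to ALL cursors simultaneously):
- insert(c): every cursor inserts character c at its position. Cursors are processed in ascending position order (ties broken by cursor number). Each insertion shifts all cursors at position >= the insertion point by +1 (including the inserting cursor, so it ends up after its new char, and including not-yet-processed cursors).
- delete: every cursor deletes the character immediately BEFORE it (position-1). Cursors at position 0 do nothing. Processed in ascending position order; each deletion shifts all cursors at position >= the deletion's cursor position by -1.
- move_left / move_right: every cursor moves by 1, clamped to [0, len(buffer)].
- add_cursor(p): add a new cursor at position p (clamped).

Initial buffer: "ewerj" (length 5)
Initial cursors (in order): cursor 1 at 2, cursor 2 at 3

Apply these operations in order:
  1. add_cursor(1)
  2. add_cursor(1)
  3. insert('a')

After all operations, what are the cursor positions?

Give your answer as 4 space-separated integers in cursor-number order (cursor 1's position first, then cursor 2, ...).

After op 1 (add_cursor(1)): buffer="ewerj" (len 5), cursors c3@1 c1@2 c2@3, authorship .....
After op 2 (add_cursor(1)): buffer="ewerj" (len 5), cursors c3@1 c4@1 c1@2 c2@3, authorship .....
After op 3 (insert('a')): buffer="eaawaearj" (len 9), cursors c3@3 c4@3 c1@5 c2@7, authorship .34.1.2..

Answer: 5 7 3 3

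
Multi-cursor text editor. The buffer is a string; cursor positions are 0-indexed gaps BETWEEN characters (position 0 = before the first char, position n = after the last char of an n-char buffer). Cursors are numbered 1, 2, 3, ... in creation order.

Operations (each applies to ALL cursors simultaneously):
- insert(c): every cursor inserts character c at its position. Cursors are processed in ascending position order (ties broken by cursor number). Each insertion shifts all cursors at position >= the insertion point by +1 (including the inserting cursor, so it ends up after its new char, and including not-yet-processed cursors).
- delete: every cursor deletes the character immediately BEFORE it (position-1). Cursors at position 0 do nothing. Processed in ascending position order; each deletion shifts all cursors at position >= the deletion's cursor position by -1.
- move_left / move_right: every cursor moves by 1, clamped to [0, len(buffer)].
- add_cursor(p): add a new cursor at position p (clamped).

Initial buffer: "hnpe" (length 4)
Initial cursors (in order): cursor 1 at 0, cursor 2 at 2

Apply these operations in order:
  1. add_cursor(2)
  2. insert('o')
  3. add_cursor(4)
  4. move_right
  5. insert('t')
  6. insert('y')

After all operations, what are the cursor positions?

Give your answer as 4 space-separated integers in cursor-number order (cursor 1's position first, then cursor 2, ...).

Answer: 4 14 14 9

Derivation:
After op 1 (add_cursor(2)): buffer="hnpe" (len 4), cursors c1@0 c2@2 c3@2, authorship ....
After op 2 (insert('o')): buffer="ohnoope" (len 7), cursors c1@1 c2@5 c3@5, authorship 1..23..
After op 3 (add_cursor(4)): buffer="ohnoope" (len 7), cursors c1@1 c4@4 c2@5 c3@5, authorship 1..23..
After op 4 (move_right): buffer="ohnoope" (len 7), cursors c1@2 c4@5 c2@6 c3@6, authorship 1..23..
After op 5 (insert('t')): buffer="ohtnootptte" (len 11), cursors c1@3 c4@7 c2@10 c3@10, authorship 1.1.234.23.
After op 6 (insert('y')): buffer="ohtynootypttyye" (len 15), cursors c1@4 c4@9 c2@14 c3@14, authorship 1.11.2344.2323.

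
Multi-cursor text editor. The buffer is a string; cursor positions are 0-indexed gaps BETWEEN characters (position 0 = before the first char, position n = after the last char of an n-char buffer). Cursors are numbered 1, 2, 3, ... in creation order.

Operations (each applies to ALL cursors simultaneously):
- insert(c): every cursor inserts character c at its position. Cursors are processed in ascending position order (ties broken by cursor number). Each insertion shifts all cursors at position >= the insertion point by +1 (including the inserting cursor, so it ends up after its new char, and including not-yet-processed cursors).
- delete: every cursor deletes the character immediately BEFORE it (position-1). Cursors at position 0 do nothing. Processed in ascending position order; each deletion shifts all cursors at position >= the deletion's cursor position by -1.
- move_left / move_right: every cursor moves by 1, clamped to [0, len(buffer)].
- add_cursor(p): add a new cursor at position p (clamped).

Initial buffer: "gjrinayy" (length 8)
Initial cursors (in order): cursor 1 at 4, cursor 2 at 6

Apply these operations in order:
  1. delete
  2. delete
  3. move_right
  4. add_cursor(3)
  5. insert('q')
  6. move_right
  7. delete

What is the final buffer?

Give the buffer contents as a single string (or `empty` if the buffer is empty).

Answer: gjyq

Derivation:
After op 1 (delete): buffer="gjrnyy" (len 6), cursors c1@3 c2@4, authorship ......
After op 2 (delete): buffer="gjyy" (len 4), cursors c1@2 c2@2, authorship ....
After op 3 (move_right): buffer="gjyy" (len 4), cursors c1@3 c2@3, authorship ....
After op 4 (add_cursor(3)): buffer="gjyy" (len 4), cursors c1@3 c2@3 c3@3, authorship ....
After op 5 (insert('q')): buffer="gjyqqqy" (len 7), cursors c1@6 c2@6 c3@6, authorship ...123.
After op 6 (move_right): buffer="gjyqqqy" (len 7), cursors c1@7 c2@7 c3@7, authorship ...123.
After op 7 (delete): buffer="gjyq" (len 4), cursors c1@4 c2@4 c3@4, authorship ...1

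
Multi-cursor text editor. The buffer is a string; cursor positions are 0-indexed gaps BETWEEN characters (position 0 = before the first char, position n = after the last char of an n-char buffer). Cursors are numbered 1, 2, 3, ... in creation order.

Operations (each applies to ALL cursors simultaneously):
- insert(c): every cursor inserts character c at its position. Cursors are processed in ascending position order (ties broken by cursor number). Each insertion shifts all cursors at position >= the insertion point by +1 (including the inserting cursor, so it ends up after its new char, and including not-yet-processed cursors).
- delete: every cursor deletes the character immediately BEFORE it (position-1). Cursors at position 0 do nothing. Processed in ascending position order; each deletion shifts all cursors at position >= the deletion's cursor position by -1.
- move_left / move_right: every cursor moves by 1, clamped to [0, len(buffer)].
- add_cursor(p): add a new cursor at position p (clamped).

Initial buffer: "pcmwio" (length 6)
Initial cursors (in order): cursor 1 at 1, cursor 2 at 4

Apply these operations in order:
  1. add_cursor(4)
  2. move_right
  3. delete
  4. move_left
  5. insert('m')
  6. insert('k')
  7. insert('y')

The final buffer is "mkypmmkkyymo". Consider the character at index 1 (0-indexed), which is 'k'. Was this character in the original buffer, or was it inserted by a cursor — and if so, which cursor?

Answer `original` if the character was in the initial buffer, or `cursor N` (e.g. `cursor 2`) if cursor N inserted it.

Answer: cursor 1

Derivation:
After op 1 (add_cursor(4)): buffer="pcmwio" (len 6), cursors c1@1 c2@4 c3@4, authorship ......
After op 2 (move_right): buffer="pcmwio" (len 6), cursors c1@2 c2@5 c3@5, authorship ......
After op 3 (delete): buffer="pmo" (len 3), cursors c1@1 c2@2 c3@2, authorship ...
After op 4 (move_left): buffer="pmo" (len 3), cursors c1@0 c2@1 c3@1, authorship ...
After op 5 (insert('m')): buffer="mpmmmo" (len 6), cursors c1@1 c2@4 c3@4, authorship 1.23..
After op 6 (insert('k')): buffer="mkpmmkkmo" (len 9), cursors c1@2 c2@7 c3@7, authorship 11.2323..
After op 7 (insert('y')): buffer="mkypmmkkyymo" (len 12), cursors c1@3 c2@10 c3@10, authorship 111.232323..
Authorship (.=original, N=cursor N): 1 1 1 . 2 3 2 3 2 3 . .
Index 1: author = 1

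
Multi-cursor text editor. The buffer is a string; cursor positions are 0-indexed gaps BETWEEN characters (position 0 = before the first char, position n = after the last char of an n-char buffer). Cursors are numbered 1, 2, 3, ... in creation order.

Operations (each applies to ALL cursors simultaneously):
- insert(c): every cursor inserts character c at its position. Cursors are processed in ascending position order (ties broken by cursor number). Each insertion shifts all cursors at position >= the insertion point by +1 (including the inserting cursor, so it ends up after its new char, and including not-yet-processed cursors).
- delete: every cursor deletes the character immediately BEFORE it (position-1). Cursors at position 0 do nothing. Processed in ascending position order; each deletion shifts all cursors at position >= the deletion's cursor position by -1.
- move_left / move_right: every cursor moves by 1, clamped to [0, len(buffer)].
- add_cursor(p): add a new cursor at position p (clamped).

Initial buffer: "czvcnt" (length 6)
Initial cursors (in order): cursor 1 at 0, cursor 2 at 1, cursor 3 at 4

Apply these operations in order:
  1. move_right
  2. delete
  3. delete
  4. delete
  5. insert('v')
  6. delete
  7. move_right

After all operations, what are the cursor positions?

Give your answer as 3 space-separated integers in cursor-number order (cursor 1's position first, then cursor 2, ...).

Answer: 1 1 1

Derivation:
After op 1 (move_right): buffer="czvcnt" (len 6), cursors c1@1 c2@2 c3@5, authorship ......
After op 2 (delete): buffer="vct" (len 3), cursors c1@0 c2@0 c3@2, authorship ...
After op 3 (delete): buffer="vt" (len 2), cursors c1@0 c2@0 c3@1, authorship ..
After op 4 (delete): buffer="t" (len 1), cursors c1@0 c2@0 c3@0, authorship .
After op 5 (insert('v')): buffer="vvvt" (len 4), cursors c1@3 c2@3 c3@3, authorship 123.
After op 6 (delete): buffer="t" (len 1), cursors c1@0 c2@0 c3@0, authorship .
After op 7 (move_right): buffer="t" (len 1), cursors c1@1 c2@1 c3@1, authorship .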